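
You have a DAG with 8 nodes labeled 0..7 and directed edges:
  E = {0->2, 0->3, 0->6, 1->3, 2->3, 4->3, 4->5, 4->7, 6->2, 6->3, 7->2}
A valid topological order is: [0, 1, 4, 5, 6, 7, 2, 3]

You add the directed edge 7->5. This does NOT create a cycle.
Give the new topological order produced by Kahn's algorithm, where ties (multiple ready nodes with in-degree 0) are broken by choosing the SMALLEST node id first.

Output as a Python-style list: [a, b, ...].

Answer: [0, 1, 4, 6, 7, 2, 3, 5]

Derivation:
Old toposort: [0, 1, 4, 5, 6, 7, 2, 3]
Added edge: 7->5
Position of 7 (5) > position of 5 (3). Must reorder: 7 must now come before 5.
Run Kahn's algorithm (break ties by smallest node id):
  initial in-degrees: [0, 0, 3, 5, 0, 2, 1, 1]
  ready (indeg=0): [0, 1, 4]
  pop 0: indeg[2]->2; indeg[3]->4; indeg[6]->0 | ready=[1, 4, 6] | order so far=[0]
  pop 1: indeg[3]->3 | ready=[4, 6] | order so far=[0, 1]
  pop 4: indeg[3]->2; indeg[5]->1; indeg[7]->0 | ready=[6, 7] | order so far=[0, 1, 4]
  pop 6: indeg[2]->1; indeg[3]->1 | ready=[7] | order so far=[0, 1, 4, 6]
  pop 7: indeg[2]->0; indeg[5]->0 | ready=[2, 5] | order so far=[0, 1, 4, 6, 7]
  pop 2: indeg[3]->0 | ready=[3, 5] | order so far=[0, 1, 4, 6, 7, 2]
  pop 3: no out-edges | ready=[5] | order so far=[0, 1, 4, 6, 7, 2, 3]
  pop 5: no out-edges | ready=[] | order so far=[0, 1, 4, 6, 7, 2, 3, 5]
  Result: [0, 1, 4, 6, 7, 2, 3, 5]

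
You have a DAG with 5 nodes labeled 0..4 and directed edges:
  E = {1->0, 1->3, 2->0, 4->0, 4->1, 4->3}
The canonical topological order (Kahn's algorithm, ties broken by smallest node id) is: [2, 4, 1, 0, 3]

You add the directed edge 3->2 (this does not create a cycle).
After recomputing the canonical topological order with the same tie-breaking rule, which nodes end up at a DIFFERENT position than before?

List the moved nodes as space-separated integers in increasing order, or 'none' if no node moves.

Old toposort: [2, 4, 1, 0, 3]
Added edge 3->2
Recompute Kahn (smallest-id tiebreak):
  initial in-degrees: [3, 1, 1, 2, 0]
  ready (indeg=0): [4]
  pop 4: indeg[0]->2; indeg[1]->0; indeg[3]->1 | ready=[1] | order so far=[4]
  pop 1: indeg[0]->1; indeg[3]->0 | ready=[3] | order so far=[4, 1]
  pop 3: indeg[2]->0 | ready=[2] | order so far=[4, 1, 3]
  pop 2: indeg[0]->0 | ready=[0] | order so far=[4, 1, 3, 2]
  pop 0: no out-edges | ready=[] | order so far=[4, 1, 3, 2, 0]
New canonical toposort: [4, 1, 3, 2, 0]
Compare positions:
  Node 0: index 3 -> 4 (moved)
  Node 1: index 2 -> 1 (moved)
  Node 2: index 0 -> 3 (moved)
  Node 3: index 4 -> 2 (moved)
  Node 4: index 1 -> 0 (moved)
Nodes that changed position: 0 1 2 3 4

Answer: 0 1 2 3 4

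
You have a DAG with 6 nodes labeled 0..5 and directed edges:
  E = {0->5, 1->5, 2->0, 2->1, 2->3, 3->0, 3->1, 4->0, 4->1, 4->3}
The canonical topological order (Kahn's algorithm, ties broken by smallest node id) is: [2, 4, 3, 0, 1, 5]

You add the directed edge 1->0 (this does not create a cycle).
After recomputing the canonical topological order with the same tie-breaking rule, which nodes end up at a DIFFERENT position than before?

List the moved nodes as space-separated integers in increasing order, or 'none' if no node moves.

Answer: 0 1

Derivation:
Old toposort: [2, 4, 3, 0, 1, 5]
Added edge 1->0
Recompute Kahn (smallest-id tiebreak):
  initial in-degrees: [4, 3, 0, 2, 0, 2]
  ready (indeg=0): [2, 4]
  pop 2: indeg[0]->3; indeg[1]->2; indeg[3]->1 | ready=[4] | order so far=[2]
  pop 4: indeg[0]->2; indeg[1]->1; indeg[3]->0 | ready=[3] | order so far=[2, 4]
  pop 3: indeg[0]->1; indeg[1]->0 | ready=[1] | order so far=[2, 4, 3]
  pop 1: indeg[0]->0; indeg[5]->1 | ready=[0] | order so far=[2, 4, 3, 1]
  pop 0: indeg[5]->0 | ready=[5] | order so far=[2, 4, 3, 1, 0]
  pop 5: no out-edges | ready=[] | order so far=[2, 4, 3, 1, 0, 5]
New canonical toposort: [2, 4, 3, 1, 0, 5]
Compare positions:
  Node 0: index 3 -> 4 (moved)
  Node 1: index 4 -> 3 (moved)
  Node 2: index 0 -> 0 (same)
  Node 3: index 2 -> 2 (same)
  Node 4: index 1 -> 1 (same)
  Node 5: index 5 -> 5 (same)
Nodes that changed position: 0 1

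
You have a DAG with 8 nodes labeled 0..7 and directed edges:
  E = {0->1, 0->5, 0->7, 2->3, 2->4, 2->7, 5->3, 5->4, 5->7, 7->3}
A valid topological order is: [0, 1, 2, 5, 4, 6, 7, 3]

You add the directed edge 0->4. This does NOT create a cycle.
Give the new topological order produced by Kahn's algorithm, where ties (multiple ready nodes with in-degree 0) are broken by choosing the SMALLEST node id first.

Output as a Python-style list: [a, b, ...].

Answer: [0, 1, 2, 5, 4, 6, 7, 3]

Derivation:
Old toposort: [0, 1, 2, 5, 4, 6, 7, 3]
Added edge: 0->4
Position of 0 (0) < position of 4 (4). Old order still valid.
Run Kahn's algorithm (break ties by smallest node id):
  initial in-degrees: [0, 1, 0, 3, 3, 1, 0, 3]
  ready (indeg=0): [0, 2, 6]
  pop 0: indeg[1]->0; indeg[4]->2; indeg[5]->0; indeg[7]->2 | ready=[1, 2, 5, 6] | order so far=[0]
  pop 1: no out-edges | ready=[2, 5, 6] | order so far=[0, 1]
  pop 2: indeg[3]->2; indeg[4]->1; indeg[7]->1 | ready=[5, 6] | order so far=[0, 1, 2]
  pop 5: indeg[3]->1; indeg[4]->0; indeg[7]->0 | ready=[4, 6, 7] | order so far=[0, 1, 2, 5]
  pop 4: no out-edges | ready=[6, 7] | order so far=[0, 1, 2, 5, 4]
  pop 6: no out-edges | ready=[7] | order so far=[0, 1, 2, 5, 4, 6]
  pop 7: indeg[3]->0 | ready=[3] | order so far=[0, 1, 2, 5, 4, 6, 7]
  pop 3: no out-edges | ready=[] | order so far=[0, 1, 2, 5, 4, 6, 7, 3]
  Result: [0, 1, 2, 5, 4, 6, 7, 3]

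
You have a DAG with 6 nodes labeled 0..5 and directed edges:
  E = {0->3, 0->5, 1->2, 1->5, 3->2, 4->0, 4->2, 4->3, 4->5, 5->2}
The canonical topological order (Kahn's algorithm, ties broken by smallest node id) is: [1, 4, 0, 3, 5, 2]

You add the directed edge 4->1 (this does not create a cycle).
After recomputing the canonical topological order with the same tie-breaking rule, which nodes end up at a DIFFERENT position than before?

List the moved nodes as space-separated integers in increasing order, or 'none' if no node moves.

Answer: 0 1 4

Derivation:
Old toposort: [1, 4, 0, 3, 5, 2]
Added edge 4->1
Recompute Kahn (smallest-id tiebreak):
  initial in-degrees: [1, 1, 4, 2, 0, 3]
  ready (indeg=0): [4]
  pop 4: indeg[0]->0; indeg[1]->0; indeg[2]->3; indeg[3]->1; indeg[5]->2 | ready=[0, 1] | order so far=[4]
  pop 0: indeg[3]->0; indeg[5]->1 | ready=[1, 3] | order so far=[4, 0]
  pop 1: indeg[2]->2; indeg[5]->0 | ready=[3, 5] | order so far=[4, 0, 1]
  pop 3: indeg[2]->1 | ready=[5] | order so far=[4, 0, 1, 3]
  pop 5: indeg[2]->0 | ready=[2] | order so far=[4, 0, 1, 3, 5]
  pop 2: no out-edges | ready=[] | order so far=[4, 0, 1, 3, 5, 2]
New canonical toposort: [4, 0, 1, 3, 5, 2]
Compare positions:
  Node 0: index 2 -> 1 (moved)
  Node 1: index 0 -> 2 (moved)
  Node 2: index 5 -> 5 (same)
  Node 3: index 3 -> 3 (same)
  Node 4: index 1 -> 0 (moved)
  Node 5: index 4 -> 4 (same)
Nodes that changed position: 0 1 4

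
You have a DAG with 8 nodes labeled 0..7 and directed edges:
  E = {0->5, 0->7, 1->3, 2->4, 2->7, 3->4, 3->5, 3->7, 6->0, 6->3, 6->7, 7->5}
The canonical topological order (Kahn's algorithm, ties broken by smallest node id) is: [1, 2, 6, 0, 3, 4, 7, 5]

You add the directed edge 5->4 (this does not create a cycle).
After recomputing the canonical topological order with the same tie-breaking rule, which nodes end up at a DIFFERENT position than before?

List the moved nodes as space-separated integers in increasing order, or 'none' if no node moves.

Old toposort: [1, 2, 6, 0, 3, 4, 7, 5]
Added edge 5->4
Recompute Kahn (smallest-id tiebreak):
  initial in-degrees: [1, 0, 0, 2, 3, 3, 0, 4]
  ready (indeg=0): [1, 2, 6]
  pop 1: indeg[3]->1 | ready=[2, 6] | order so far=[1]
  pop 2: indeg[4]->2; indeg[7]->3 | ready=[6] | order so far=[1, 2]
  pop 6: indeg[0]->0; indeg[3]->0; indeg[7]->2 | ready=[0, 3] | order so far=[1, 2, 6]
  pop 0: indeg[5]->2; indeg[7]->1 | ready=[3] | order so far=[1, 2, 6, 0]
  pop 3: indeg[4]->1; indeg[5]->1; indeg[7]->0 | ready=[7] | order so far=[1, 2, 6, 0, 3]
  pop 7: indeg[5]->0 | ready=[5] | order so far=[1, 2, 6, 0, 3, 7]
  pop 5: indeg[4]->0 | ready=[4] | order so far=[1, 2, 6, 0, 3, 7, 5]
  pop 4: no out-edges | ready=[] | order so far=[1, 2, 6, 0, 3, 7, 5, 4]
New canonical toposort: [1, 2, 6, 0, 3, 7, 5, 4]
Compare positions:
  Node 0: index 3 -> 3 (same)
  Node 1: index 0 -> 0 (same)
  Node 2: index 1 -> 1 (same)
  Node 3: index 4 -> 4 (same)
  Node 4: index 5 -> 7 (moved)
  Node 5: index 7 -> 6 (moved)
  Node 6: index 2 -> 2 (same)
  Node 7: index 6 -> 5 (moved)
Nodes that changed position: 4 5 7

Answer: 4 5 7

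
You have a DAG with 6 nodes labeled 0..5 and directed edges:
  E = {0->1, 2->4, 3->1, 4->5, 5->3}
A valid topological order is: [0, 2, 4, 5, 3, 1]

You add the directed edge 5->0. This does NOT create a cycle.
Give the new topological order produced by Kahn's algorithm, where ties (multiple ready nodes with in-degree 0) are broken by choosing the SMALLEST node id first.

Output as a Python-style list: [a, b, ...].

Answer: [2, 4, 5, 0, 3, 1]

Derivation:
Old toposort: [0, 2, 4, 5, 3, 1]
Added edge: 5->0
Position of 5 (3) > position of 0 (0). Must reorder: 5 must now come before 0.
Run Kahn's algorithm (break ties by smallest node id):
  initial in-degrees: [1, 2, 0, 1, 1, 1]
  ready (indeg=0): [2]
  pop 2: indeg[4]->0 | ready=[4] | order so far=[2]
  pop 4: indeg[5]->0 | ready=[5] | order so far=[2, 4]
  pop 5: indeg[0]->0; indeg[3]->0 | ready=[0, 3] | order so far=[2, 4, 5]
  pop 0: indeg[1]->1 | ready=[3] | order so far=[2, 4, 5, 0]
  pop 3: indeg[1]->0 | ready=[1] | order so far=[2, 4, 5, 0, 3]
  pop 1: no out-edges | ready=[] | order so far=[2, 4, 5, 0, 3, 1]
  Result: [2, 4, 5, 0, 3, 1]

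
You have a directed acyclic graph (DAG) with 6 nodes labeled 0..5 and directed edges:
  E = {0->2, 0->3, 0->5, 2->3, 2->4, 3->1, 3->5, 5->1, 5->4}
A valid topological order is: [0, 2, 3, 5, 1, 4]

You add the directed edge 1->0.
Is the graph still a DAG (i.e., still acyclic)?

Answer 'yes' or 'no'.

Answer: no

Derivation:
Given toposort: [0, 2, 3, 5, 1, 4]
Position of 1: index 4; position of 0: index 0
New edge 1->0: backward (u after v in old order)
Backward edge: old toposort is now invalid. Check if this creates a cycle.
Does 0 already reach 1? Reachable from 0: [0, 1, 2, 3, 4, 5]. YES -> cycle!
Still a DAG? no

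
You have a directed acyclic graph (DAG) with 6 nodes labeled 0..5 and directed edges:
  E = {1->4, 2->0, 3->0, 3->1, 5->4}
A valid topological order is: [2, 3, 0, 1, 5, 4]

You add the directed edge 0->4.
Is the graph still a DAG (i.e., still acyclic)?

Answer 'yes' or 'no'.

Given toposort: [2, 3, 0, 1, 5, 4]
Position of 0: index 2; position of 4: index 5
New edge 0->4: forward
Forward edge: respects the existing order. Still a DAG, same toposort still valid.
Still a DAG? yes

Answer: yes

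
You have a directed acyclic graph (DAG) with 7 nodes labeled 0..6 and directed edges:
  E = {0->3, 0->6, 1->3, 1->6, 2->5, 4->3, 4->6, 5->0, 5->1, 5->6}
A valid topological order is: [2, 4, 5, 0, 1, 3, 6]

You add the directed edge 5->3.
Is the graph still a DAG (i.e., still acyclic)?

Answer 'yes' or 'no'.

Given toposort: [2, 4, 5, 0, 1, 3, 6]
Position of 5: index 2; position of 3: index 5
New edge 5->3: forward
Forward edge: respects the existing order. Still a DAG, same toposort still valid.
Still a DAG? yes

Answer: yes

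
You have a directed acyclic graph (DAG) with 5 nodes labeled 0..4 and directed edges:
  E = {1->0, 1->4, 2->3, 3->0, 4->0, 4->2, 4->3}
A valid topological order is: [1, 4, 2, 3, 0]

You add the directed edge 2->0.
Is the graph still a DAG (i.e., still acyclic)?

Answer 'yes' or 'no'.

Given toposort: [1, 4, 2, 3, 0]
Position of 2: index 2; position of 0: index 4
New edge 2->0: forward
Forward edge: respects the existing order. Still a DAG, same toposort still valid.
Still a DAG? yes

Answer: yes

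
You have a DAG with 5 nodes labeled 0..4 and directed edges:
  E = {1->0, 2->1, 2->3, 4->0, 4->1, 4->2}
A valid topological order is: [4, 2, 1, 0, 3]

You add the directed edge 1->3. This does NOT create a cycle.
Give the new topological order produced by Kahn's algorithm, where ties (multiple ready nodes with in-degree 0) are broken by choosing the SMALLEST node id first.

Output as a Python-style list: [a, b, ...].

Old toposort: [4, 2, 1, 0, 3]
Added edge: 1->3
Position of 1 (2) < position of 3 (4). Old order still valid.
Run Kahn's algorithm (break ties by smallest node id):
  initial in-degrees: [2, 2, 1, 2, 0]
  ready (indeg=0): [4]
  pop 4: indeg[0]->1; indeg[1]->1; indeg[2]->0 | ready=[2] | order so far=[4]
  pop 2: indeg[1]->0; indeg[3]->1 | ready=[1] | order so far=[4, 2]
  pop 1: indeg[0]->0; indeg[3]->0 | ready=[0, 3] | order so far=[4, 2, 1]
  pop 0: no out-edges | ready=[3] | order so far=[4, 2, 1, 0]
  pop 3: no out-edges | ready=[] | order so far=[4, 2, 1, 0, 3]
  Result: [4, 2, 1, 0, 3]

Answer: [4, 2, 1, 0, 3]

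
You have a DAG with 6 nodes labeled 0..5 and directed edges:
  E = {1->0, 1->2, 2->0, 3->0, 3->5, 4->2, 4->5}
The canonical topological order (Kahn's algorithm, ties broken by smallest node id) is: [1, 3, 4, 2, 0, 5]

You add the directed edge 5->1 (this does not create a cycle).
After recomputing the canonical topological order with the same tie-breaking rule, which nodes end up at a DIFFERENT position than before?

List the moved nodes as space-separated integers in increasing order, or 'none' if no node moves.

Old toposort: [1, 3, 4, 2, 0, 5]
Added edge 5->1
Recompute Kahn (smallest-id tiebreak):
  initial in-degrees: [3, 1, 2, 0, 0, 2]
  ready (indeg=0): [3, 4]
  pop 3: indeg[0]->2; indeg[5]->1 | ready=[4] | order so far=[3]
  pop 4: indeg[2]->1; indeg[5]->0 | ready=[5] | order so far=[3, 4]
  pop 5: indeg[1]->0 | ready=[1] | order so far=[3, 4, 5]
  pop 1: indeg[0]->1; indeg[2]->0 | ready=[2] | order so far=[3, 4, 5, 1]
  pop 2: indeg[0]->0 | ready=[0] | order so far=[3, 4, 5, 1, 2]
  pop 0: no out-edges | ready=[] | order so far=[3, 4, 5, 1, 2, 0]
New canonical toposort: [3, 4, 5, 1, 2, 0]
Compare positions:
  Node 0: index 4 -> 5 (moved)
  Node 1: index 0 -> 3 (moved)
  Node 2: index 3 -> 4 (moved)
  Node 3: index 1 -> 0 (moved)
  Node 4: index 2 -> 1 (moved)
  Node 5: index 5 -> 2 (moved)
Nodes that changed position: 0 1 2 3 4 5

Answer: 0 1 2 3 4 5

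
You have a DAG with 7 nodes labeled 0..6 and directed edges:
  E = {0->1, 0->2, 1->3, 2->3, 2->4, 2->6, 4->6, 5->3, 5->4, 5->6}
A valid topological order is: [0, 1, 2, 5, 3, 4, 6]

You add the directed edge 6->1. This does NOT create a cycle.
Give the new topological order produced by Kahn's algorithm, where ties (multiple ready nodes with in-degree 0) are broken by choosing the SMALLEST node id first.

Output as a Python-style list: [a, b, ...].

Answer: [0, 2, 5, 4, 6, 1, 3]

Derivation:
Old toposort: [0, 1, 2, 5, 3, 4, 6]
Added edge: 6->1
Position of 6 (6) > position of 1 (1). Must reorder: 6 must now come before 1.
Run Kahn's algorithm (break ties by smallest node id):
  initial in-degrees: [0, 2, 1, 3, 2, 0, 3]
  ready (indeg=0): [0, 5]
  pop 0: indeg[1]->1; indeg[2]->0 | ready=[2, 5] | order so far=[0]
  pop 2: indeg[3]->2; indeg[4]->1; indeg[6]->2 | ready=[5] | order so far=[0, 2]
  pop 5: indeg[3]->1; indeg[4]->0; indeg[6]->1 | ready=[4] | order so far=[0, 2, 5]
  pop 4: indeg[6]->0 | ready=[6] | order so far=[0, 2, 5, 4]
  pop 6: indeg[1]->0 | ready=[1] | order so far=[0, 2, 5, 4, 6]
  pop 1: indeg[3]->0 | ready=[3] | order so far=[0, 2, 5, 4, 6, 1]
  pop 3: no out-edges | ready=[] | order so far=[0, 2, 5, 4, 6, 1, 3]
  Result: [0, 2, 5, 4, 6, 1, 3]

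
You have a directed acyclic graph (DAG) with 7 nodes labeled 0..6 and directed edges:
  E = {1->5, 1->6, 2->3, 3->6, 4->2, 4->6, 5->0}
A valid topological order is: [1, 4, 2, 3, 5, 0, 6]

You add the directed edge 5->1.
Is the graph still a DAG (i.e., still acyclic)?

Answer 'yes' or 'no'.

Given toposort: [1, 4, 2, 3, 5, 0, 6]
Position of 5: index 4; position of 1: index 0
New edge 5->1: backward (u after v in old order)
Backward edge: old toposort is now invalid. Check if this creates a cycle.
Does 1 already reach 5? Reachable from 1: [0, 1, 5, 6]. YES -> cycle!
Still a DAG? no

Answer: no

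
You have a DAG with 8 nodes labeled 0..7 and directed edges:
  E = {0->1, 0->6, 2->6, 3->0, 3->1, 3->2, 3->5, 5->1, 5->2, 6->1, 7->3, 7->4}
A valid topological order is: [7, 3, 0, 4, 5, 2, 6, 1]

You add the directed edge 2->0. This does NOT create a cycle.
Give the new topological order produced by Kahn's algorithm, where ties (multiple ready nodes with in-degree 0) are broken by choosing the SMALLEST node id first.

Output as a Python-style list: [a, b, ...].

Answer: [7, 3, 4, 5, 2, 0, 6, 1]

Derivation:
Old toposort: [7, 3, 0, 4, 5, 2, 6, 1]
Added edge: 2->0
Position of 2 (5) > position of 0 (2). Must reorder: 2 must now come before 0.
Run Kahn's algorithm (break ties by smallest node id):
  initial in-degrees: [2, 4, 2, 1, 1, 1, 2, 0]
  ready (indeg=0): [7]
  pop 7: indeg[3]->0; indeg[4]->0 | ready=[3, 4] | order so far=[7]
  pop 3: indeg[0]->1; indeg[1]->3; indeg[2]->1; indeg[5]->0 | ready=[4, 5] | order so far=[7, 3]
  pop 4: no out-edges | ready=[5] | order so far=[7, 3, 4]
  pop 5: indeg[1]->2; indeg[2]->0 | ready=[2] | order so far=[7, 3, 4, 5]
  pop 2: indeg[0]->0; indeg[6]->1 | ready=[0] | order so far=[7, 3, 4, 5, 2]
  pop 0: indeg[1]->1; indeg[6]->0 | ready=[6] | order so far=[7, 3, 4, 5, 2, 0]
  pop 6: indeg[1]->0 | ready=[1] | order so far=[7, 3, 4, 5, 2, 0, 6]
  pop 1: no out-edges | ready=[] | order so far=[7, 3, 4, 5, 2, 0, 6, 1]
  Result: [7, 3, 4, 5, 2, 0, 6, 1]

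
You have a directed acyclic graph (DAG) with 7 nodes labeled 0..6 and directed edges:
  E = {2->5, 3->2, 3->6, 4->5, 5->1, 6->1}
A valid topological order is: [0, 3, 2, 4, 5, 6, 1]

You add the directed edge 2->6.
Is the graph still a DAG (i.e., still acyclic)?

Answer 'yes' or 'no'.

Answer: yes

Derivation:
Given toposort: [0, 3, 2, 4, 5, 6, 1]
Position of 2: index 2; position of 6: index 5
New edge 2->6: forward
Forward edge: respects the existing order. Still a DAG, same toposort still valid.
Still a DAG? yes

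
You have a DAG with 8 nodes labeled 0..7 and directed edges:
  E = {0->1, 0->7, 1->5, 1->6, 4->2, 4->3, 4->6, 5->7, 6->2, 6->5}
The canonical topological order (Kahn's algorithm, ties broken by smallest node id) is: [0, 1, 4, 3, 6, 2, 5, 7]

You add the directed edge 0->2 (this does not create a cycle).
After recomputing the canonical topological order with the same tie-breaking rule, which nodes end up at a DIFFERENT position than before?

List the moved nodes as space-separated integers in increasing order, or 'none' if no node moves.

Answer: none

Derivation:
Old toposort: [0, 1, 4, 3, 6, 2, 5, 7]
Added edge 0->2
Recompute Kahn (smallest-id tiebreak):
  initial in-degrees: [0, 1, 3, 1, 0, 2, 2, 2]
  ready (indeg=0): [0, 4]
  pop 0: indeg[1]->0; indeg[2]->2; indeg[7]->1 | ready=[1, 4] | order so far=[0]
  pop 1: indeg[5]->1; indeg[6]->1 | ready=[4] | order so far=[0, 1]
  pop 4: indeg[2]->1; indeg[3]->0; indeg[6]->0 | ready=[3, 6] | order so far=[0, 1, 4]
  pop 3: no out-edges | ready=[6] | order so far=[0, 1, 4, 3]
  pop 6: indeg[2]->0; indeg[5]->0 | ready=[2, 5] | order so far=[0, 1, 4, 3, 6]
  pop 2: no out-edges | ready=[5] | order so far=[0, 1, 4, 3, 6, 2]
  pop 5: indeg[7]->0 | ready=[7] | order so far=[0, 1, 4, 3, 6, 2, 5]
  pop 7: no out-edges | ready=[] | order so far=[0, 1, 4, 3, 6, 2, 5, 7]
New canonical toposort: [0, 1, 4, 3, 6, 2, 5, 7]
Compare positions:
  Node 0: index 0 -> 0 (same)
  Node 1: index 1 -> 1 (same)
  Node 2: index 5 -> 5 (same)
  Node 3: index 3 -> 3 (same)
  Node 4: index 2 -> 2 (same)
  Node 5: index 6 -> 6 (same)
  Node 6: index 4 -> 4 (same)
  Node 7: index 7 -> 7 (same)
Nodes that changed position: none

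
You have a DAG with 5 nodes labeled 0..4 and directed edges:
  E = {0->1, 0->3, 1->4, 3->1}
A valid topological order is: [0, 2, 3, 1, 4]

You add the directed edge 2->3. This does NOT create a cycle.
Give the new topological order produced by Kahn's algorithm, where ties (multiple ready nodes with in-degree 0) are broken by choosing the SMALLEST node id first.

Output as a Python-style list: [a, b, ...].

Answer: [0, 2, 3, 1, 4]

Derivation:
Old toposort: [0, 2, 3, 1, 4]
Added edge: 2->3
Position of 2 (1) < position of 3 (2). Old order still valid.
Run Kahn's algorithm (break ties by smallest node id):
  initial in-degrees: [0, 2, 0, 2, 1]
  ready (indeg=0): [0, 2]
  pop 0: indeg[1]->1; indeg[3]->1 | ready=[2] | order so far=[0]
  pop 2: indeg[3]->0 | ready=[3] | order so far=[0, 2]
  pop 3: indeg[1]->0 | ready=[1] | order so far=[0, 2, 3]
  pop 1: indeg[4]->0 | ready=[4] | order so far=[0, 2, 3, 1]
  pop 4: no out-edges | ready=[] | order so far=[0, 2, 3, 1, 4]
  Result: [0, 2, 3, 1, 4]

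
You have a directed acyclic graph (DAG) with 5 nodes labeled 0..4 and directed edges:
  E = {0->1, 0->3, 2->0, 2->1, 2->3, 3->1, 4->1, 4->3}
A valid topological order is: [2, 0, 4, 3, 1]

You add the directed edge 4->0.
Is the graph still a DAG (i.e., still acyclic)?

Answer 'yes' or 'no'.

Given toposort: [2, 0, 4, 3, 1]
Position of 4: index 2; position of 0: index 1
New edge 4->0: backward (u after v in old order)
Backward edge: old toposort is now invalid. Check if this creates a cycle.
Does 0 already reach 4? Reachable from 0: [0, 1, 3]. NO -> still a DAG (reorder needed).
Still a DAG? yes

Answer: yes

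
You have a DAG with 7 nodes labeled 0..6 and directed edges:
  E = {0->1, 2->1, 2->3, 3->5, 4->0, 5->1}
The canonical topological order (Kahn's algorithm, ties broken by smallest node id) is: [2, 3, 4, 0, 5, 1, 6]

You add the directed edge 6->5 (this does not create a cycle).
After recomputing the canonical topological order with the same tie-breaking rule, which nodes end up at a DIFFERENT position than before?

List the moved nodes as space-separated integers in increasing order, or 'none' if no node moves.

Old toposort: [2, 3, 4, 0, 5, 1, 6]
Added edge 6->5
Recompute Kahn (smallest-id tiebreak):
  initial in-degrees: [1, 3, 0, 1, 0, 2, 0]
  ready (indeg=0): [2, 4, 6]
  pop 2: indeg[1]->2; indeg[3]->0 | ready=[3, 4, 6] | order so far=[2]
  pop 3: indeg[5]->1 | ready=[4, 6] | order so far=[2, 3]
  pop 4: indeg[0]->0 | ready=[0, 6] | order so far=[2, 3, 4]
  pop 0: indeg[1]->1 | ready=[6] | order so far=[2, 3, 4, 0]
  pop 6: indeg[5]->0 | ready=[5] | order so far=[2, 3, 4, 0, 6]
  pop 5: indeg[1]->0 | ready=[1] | order so far=[2, 3, 4, 0, 6, 5]
  pop 1: no out-edges | ready=[] | order so far=[2, 3, 4, 0, 6, 5, 1]
New canonical toposort: [2, 3, 4, 0, 6, 5, 1]
Compare positions:
  Node 0: index 3 -> 3 (same)
  Node 1: index 5 -> 6 (moved)
  Node 2: index 0 -> 0 (same)
  Node 3: index 1 -> 1 (same)
  Node 4: index 2 -> 2 (same)
  Node 5: index 4 -> 5 (moved)
  Node 6: index 6 -> 4 (moved)
Nodes that changed position: 1 5 6

Answer: 1 5 6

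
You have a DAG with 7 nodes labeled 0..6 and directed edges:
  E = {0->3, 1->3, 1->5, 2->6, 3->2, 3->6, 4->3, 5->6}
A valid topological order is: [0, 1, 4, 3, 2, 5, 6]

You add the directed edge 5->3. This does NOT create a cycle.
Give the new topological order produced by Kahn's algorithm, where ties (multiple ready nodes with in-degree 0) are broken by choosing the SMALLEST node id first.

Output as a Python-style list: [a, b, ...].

Old toposort: [0, 1, 4, 3, 2, 5, 6]
Added edge: 5->3
Position of 5 (5) > position of 3 (3). Must reorder: 5 must now come before 3.
Run Kahn's algorithm (break ties by smallest node id):
  initial in-degrees: [0, 0, 1, 4, 0, 1, 3]
  ready (indeg=0): [0, 1, 4]
  pop 0: indeg[3]->3 | ready=[1, 4] | order so far=[0]
  pop 1: indeg[3]->2; indeg[5]->0 | ready=[4, 5] | order so far=[0, 1]
  pop 4: indeg[3]->1 | ready=[5] | order so far=[0, 1, 4]
  pop 5: indeg[3]->0; indeg[6]->2 | ready=[3] | order so far=[0, 1, 4, 5]
  pop 3: indeg[2]->0; indeg[6]->1 | ready=[2] | order so far=[0, 1, 4, 5, 3]
  pop 2: indeg[6]->0 | ready=[6] | order so far=[0, 1, 4, 5, 3, 2]
  pop 6: no out-edges | ready=[] | order so far=[0, 1, 4, 5, 3, 2, 6]
  Result: [0, 1, 4, 5, 3, 2, 6]

Answer: [0, 1, 4, 5, 3, 2, 6]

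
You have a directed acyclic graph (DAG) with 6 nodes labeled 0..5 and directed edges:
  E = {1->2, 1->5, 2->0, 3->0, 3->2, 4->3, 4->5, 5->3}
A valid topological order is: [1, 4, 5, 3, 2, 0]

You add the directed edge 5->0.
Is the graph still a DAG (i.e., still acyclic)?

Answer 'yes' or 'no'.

Answer: yes

Derivation:
Given toposort: [1, 4, 5, 3, 2, 0]
Position of 5: index 2; position of 0: index 5
New edge 5->0: forward
Forward edge: respects the existing order. Still a DAG, same toposort still valid.
Still a DAG? yes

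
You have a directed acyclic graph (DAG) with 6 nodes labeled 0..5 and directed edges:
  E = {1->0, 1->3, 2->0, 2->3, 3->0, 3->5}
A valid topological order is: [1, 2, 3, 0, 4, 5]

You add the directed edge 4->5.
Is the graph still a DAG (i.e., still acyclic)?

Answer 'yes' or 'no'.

Given toposort: [1, 2, 3, 0, 4, 5]
Position of 4: index 4; position of 5: index 5
New edge 4->5: forward
Forward edge: respects the existing order. Still a DAG, same toposort still valid.
Still a DAG? yes

Answer: yes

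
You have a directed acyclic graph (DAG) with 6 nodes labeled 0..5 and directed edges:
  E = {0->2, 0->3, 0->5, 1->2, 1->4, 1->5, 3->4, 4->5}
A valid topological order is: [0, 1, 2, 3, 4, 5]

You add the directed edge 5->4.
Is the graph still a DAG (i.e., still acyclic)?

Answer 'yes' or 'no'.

Given toposort: [0, 1, 2, 3, 4, 5]
Position of 5: index 5; position of 4: index 4
New edge 5->4: backward (u after v in old order)
Backward edge: old toposort is now invalid. Check if this creates a cycle.
Does 4 already reach 5? Reachable from 4: [4, 5]. YES -> cycle!
Still a DAG? no

Answer: no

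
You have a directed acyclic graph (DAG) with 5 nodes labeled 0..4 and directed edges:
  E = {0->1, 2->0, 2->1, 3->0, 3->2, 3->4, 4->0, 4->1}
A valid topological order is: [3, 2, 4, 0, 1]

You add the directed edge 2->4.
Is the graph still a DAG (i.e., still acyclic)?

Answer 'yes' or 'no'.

Given toposort: [3, 2, 4, 0, 1]
Position of 2: index 1; position of 4: index 2
New edge 2->4: forward
Forward edge: respects the existing order. Still a DAG, same toposort still valid.
Still a DAG? yes

Answer: yes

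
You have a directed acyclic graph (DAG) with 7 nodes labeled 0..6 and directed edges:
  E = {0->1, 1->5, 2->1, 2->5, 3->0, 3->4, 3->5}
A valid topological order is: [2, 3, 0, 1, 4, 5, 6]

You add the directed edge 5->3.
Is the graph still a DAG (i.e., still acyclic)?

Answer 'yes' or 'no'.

Answer: no

Derivation:
Given toposort: [2, 3, 0, 1, 4, 5, 6]
Position of 5: index 5; position of 3: index 1
New edge 5->3: backward (u after v in old order)
Backward edge: old toposort is now invalid. Check if this creates a cycle.
Does 3 already reach 5? Reachable from 3: [0, 1, 3, 4, 5]. YES -> cycle!
Still a DAG? no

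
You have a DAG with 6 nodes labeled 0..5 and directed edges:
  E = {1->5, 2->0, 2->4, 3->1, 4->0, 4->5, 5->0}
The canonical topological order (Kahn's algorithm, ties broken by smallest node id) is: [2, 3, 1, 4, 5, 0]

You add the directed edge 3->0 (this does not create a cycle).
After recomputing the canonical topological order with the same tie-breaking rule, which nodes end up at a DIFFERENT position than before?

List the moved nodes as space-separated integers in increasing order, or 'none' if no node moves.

Answer: none

Derivation:
Old toposort: [2, 3, 1, 4, 5, 0]
Added edge 3->0
Recompute Kahn (smallest-id tiebreak):
  initial in-degrees: [4, 1, 0, 0, 1, 2]
  ready (indeg=0): [2, 3]
  pop 2: indeg[0]->3; indeg[4]->0 | ready=[3, 4] | order so far=[2]
  pop 3: indeg[0]->2; indeg[1]->0 | ready=[1, 4] | order so far=[2, 3]
  pop 1: indeg[5]->1 | ready=[4] | order so far=[2, 3, 1]
  pop 4: indeg[0]->1; indeg[5]->0 | ready=[5] | order so far=[2, 3, 1, 4]
  pop 5: indeg[0]->0 | ready=[0] | order so far=[2, 3, 1, 4, 5]
  pop 0: no out-edges | ready=[] | order so far=[2, 3, 1, 4, 5, 0]
New canonical toposort: [2, 3, 1, 4, 5, 0]
Compare positions:
  Node 0: index 5 -> 5 (same)
  Node 1: index 2 -> 2 (same)
  Node 2: index 0 -> 0 (same)
  Node 3: index 1 -> 1 (same)
  Node 4: index 3 -> 3 (same)
  Node 5: index 4 -> 4 (same)
Nodes that changed position: none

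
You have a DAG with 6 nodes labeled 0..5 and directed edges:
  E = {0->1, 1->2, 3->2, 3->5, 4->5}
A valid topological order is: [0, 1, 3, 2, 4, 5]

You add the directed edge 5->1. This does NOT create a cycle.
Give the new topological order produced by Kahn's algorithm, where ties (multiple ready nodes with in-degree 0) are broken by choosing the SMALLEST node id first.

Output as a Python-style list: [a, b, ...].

Answer: [0, 3, 4, 5, 1, 2]

Derivation:
Old toposort: [0, 1, 3, 2, 4, 5]
Added edge: 5->1
Position of 5 (5) > position of 1 (1). Must reorder: 5 must now come before 1.
Run Kahn's algorithm (break ties by smallest node id):
  initial in-degrees: [0, 2, 2, 0, 0, 2]
  ready (indeg=0): [0, 3, 4]
  pop 0: indeg[1]->1 | ready=[3, 4] | order so far=[0]
  pop 3: indeg[2]->1; indeg[5]->1 | ready=[4] | order so far=[0, 3]
  pop 4: indeg[5]->0 | ready=[5] | order so far=[0, 3, 4]
  pop 5: indeg[1]->0 | ready=[1] | order so far=[0, 3, 4, 5]
  pop 1: indeg[2]->0 | ready=[2] | order so far=[0, 3, 4, 5, 1]
  pop 2: no out-edges | ready=[] | order so far=[0, 3, 4, 5, 1, 2]
  Result: [0, 3, 4, 5, 1, 2]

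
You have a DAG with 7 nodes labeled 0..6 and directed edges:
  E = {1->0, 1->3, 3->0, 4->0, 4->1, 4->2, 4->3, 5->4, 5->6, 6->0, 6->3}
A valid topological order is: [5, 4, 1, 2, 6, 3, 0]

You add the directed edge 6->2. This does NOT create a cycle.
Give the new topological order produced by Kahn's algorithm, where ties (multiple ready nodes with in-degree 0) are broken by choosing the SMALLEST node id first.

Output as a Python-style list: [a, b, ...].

Old toposort: [5, 4, 1, 2, 6, 3, 0]
Added edge: 6->2
Position of 6 (4) > position of 2 (3). Must reorder: 6 must now come before 2.
Run Kahn's algorithm (break ties by smallest node id):
  initial in-degrees: [4, 1, 2, 3, 1, 0, 1]
  ready (indeg=0): [5]
  pop 5: indeg[4]->0; indeg[6]->0 | ready=[4, 6] | order so far=[5]
  pop 4: indeg[0]->3; indeg[1]->0; indeg[2]->1; indeg[3]->2 | ready=[1, 6] | order so far=[5, 4]
  pop 1: indeg[0]->2; indeg[3]->1 | ready=[6] | order so far=[5, 4, 1]
  pop 6: indeg[0]->1; indeg[2]->0; indeg[3]->0 | ready=[2, 3] | order so far=[5, 4, 1, 6]
  pop 2: no out-edges | ready=[3] | order so far=[5, 4, 1, 6, 2]
  pop 3: indeg[0]->0 | ready=[0] | order so far=[5, 4, 1, 6, 2, 3]
  pop 0: no out-edges | ready=[] | order so far=[5, 4, 1, 6, 2, 3, 0]
  Result: [5, 4, 1, 6, 2, 3, 0]

Answer: [5, 4, 1, 6, 2, 3, 0]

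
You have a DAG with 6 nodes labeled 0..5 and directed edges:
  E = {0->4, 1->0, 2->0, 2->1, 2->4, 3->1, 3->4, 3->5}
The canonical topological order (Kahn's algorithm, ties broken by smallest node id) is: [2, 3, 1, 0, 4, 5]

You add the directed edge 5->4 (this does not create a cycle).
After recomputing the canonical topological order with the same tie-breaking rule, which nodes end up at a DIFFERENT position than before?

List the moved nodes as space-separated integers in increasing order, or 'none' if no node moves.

Answer: 4 5

Derivation:
Old toposort: [2, 3, 1, 0, 4, 5]
Added edge 5->4
Recompute Kahn (smallest-id tiebreak):
  initial in-degrees: [2, 2, 0, 0, 4, 1]
  ready (indeg=0): [2, 3]
  pop 2: indeg[0]->1; indeg[1]->1; indeg[4]->3 | ready=[3] | order so far=[2]
  pop 3: indeg[1]->0; indeg[4]->2; indeg[5]->0 | ready=[1, 5] | order so far=[2, 3]
  pop 1: indeg[0]->0 | ready=[0, 5] | order so far=[2, 3, 1]
  pop 0: indeg[4]->1 | ready=[5] | order so far=[2, 3, 1, 0]
  pop 5: indeg[4]->0 | ready=[4] | order so far=[2, 3, 1, 0, 5]
  pop 4: no out-edges | ready=[] | order so far=[2, 3, 1, 0, 5, 4]
New canonical toposort: [2, 3, 1, 0, 5, 4]
Compare positions:
  Node 0: index 3 -> 3 (same)
  Node 1: index 2 -> 2 (same)
  Node 2: index 0 -> 0 (same)
  Node 3: index 1 -> 1 (same)
  Node 4: index 4 -> 5 (moved)
  Node 5: index 5 -> 4 (moved)
Nodes that changed position: 4 5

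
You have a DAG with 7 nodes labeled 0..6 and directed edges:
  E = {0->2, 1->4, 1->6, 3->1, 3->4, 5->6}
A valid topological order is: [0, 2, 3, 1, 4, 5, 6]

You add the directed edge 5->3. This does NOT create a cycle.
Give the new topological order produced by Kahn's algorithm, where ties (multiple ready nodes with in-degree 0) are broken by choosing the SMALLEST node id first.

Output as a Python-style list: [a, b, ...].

Answer: [0, 2, 5, 3, 1, 4, 6]

Derivation:
Old toposort: [0, 2, 3, 1, 4, 5, 6]
Added edge: 5->3
Position of 5 (5) > position of 3 (2). Must reorder: 5 must now come before 3.
Run Kahn's algorithm (break ties by smallest node id):
  initial in-degrees: [0, 1, 1, 1, 2, 0, 2]
  ready (indeg=0): [0, 5]
  pop 0: indeg[2]->0 | ready=[2, 5] | order so far=[0]
  pop 2: no out-edges | ready=[5] | order so far=[0, 2]
  pop 5: indeg[3]->0; indeg[6]->1 | ready=[3] | order so far=[0, 2, 5]
  pop 3: indeg[1]->0; indeg[4]->1 | ready=[1] | order so far=[0, 2, 5, 3]
  pop 1: indeg[4]->0; indeg[6]->0 | ready=[4, 6] | order so far=[0, 2, 5, 3, 1]
  pop 4: no out-edges | ready=[6] | order so far=[0, 2, 5, 3, 1, 4]
  pop 6: no out-edges | ready=[] | order so far=[0, 2, 5, 3, 1, 4, 6]
  Result: [0, 2, 5, 3, 1, 4, 6]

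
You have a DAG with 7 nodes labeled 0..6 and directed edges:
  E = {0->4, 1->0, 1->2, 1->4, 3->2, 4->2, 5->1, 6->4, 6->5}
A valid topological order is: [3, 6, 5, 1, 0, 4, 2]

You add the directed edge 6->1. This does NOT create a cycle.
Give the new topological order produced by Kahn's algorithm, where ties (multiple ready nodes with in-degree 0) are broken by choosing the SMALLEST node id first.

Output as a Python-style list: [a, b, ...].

Old toposort: [3, 6, 5, 1, 0, 4, 2]
Added edge: 6->1
Position of 6 (1) < position of 1 (3). Old order still valid.
Run Kahn's algorithm (break ties by smallest node id):
  initial in-degrees: [1, 2, 3, 0, 3, 1, 0]
  ready (indeg=0): [3, 6]
  pop 3: indeg[2]->2 | ready=[6] | order so far=[3]
  pop 6: indeg[1]->1; indeg[4]->2; indeg[5]->0 | ready=[5] | order so far=[3, 6]
  pop 5: indeg[1]->0 | ready=[1] | order so far=[3, 6, 5]
  pop 1: indeg[0]->0; indeg[2]->1; indeg[4]->1 | ready=[0] | order so far=[3, 6, 5, 1]
  pop 0: indeg[4]->0 | ready=[4] | order so far=[3, 6, 5, 1, 0]
  pop 4: indeg[2]->0 | ready=[2] | order so far=[3, 6, 5, 1, 0, 4]
  pop 2: no out-edges | ready=[] | order so far=[3, 6, 5, 1, 0, 4, 2]
  Result: [3, 6, 5, 1, 0, 4, 2]

Answer: [3, 6, 5, 1, 0, 4, 2]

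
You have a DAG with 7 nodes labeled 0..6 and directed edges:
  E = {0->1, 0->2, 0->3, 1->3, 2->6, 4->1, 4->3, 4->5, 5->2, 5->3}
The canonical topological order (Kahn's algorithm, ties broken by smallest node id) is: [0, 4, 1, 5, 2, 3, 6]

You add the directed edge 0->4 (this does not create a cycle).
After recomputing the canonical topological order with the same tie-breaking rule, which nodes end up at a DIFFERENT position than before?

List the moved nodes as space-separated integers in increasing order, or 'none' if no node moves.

Old toposort: [0, 4, 1, 5, 2, 3, 6]
Added edge 0->4
Recompute Kahn (smallest-id tiebreak):
  initial in-degrees: [0, 2, 2, 4, 1, 1, 1]
  ready (indeg=0): [0]
  pop 0: indeg[1]->1; indeg[2]->1; indeg[3]->3; indeg[4]->0 | ready=[4] | order so far=[0]
  pop 4: indeg[1]->0; indeg[3]->2; indeg[5]->0 | ready=[1, 5] | order so far=[0, 4]
  pop 1: indeg[3]->1 | ready=[5] | order so far=[0, 4, 1]
  pop 5: indeg[2]->0; indeg[3]->0 | ready=[2, 3] | order so far=[0, 4, 1, 5]
  pop 2: indeg[6]->0 | ready=[3, 6] | order so far=[0, 4, 1, 5, 2]
  pop 3: no out-edges | ready=[6] | order so far=[0, 4, 1, 5, 2, 3]
  pop 6: no out-edges | ready=[] | order so far=[0, 4, 1, 5, 2, 3, 6]
New canonical toposort: [0, 4, 1, 5, 2, 3, 6]
Compare positions:
  Node 0: index 0 -> 0 (same)
  Node 1: index 2 -> 2 (same)
  Node 2: index 4 -> 4 (same)
  Node 3: index 5 -> 5 (same)
  Node 4: index 1 -> 1 (same)
  Node 5: index 3 -> 3 (same)
  Node 6: index 6 -> 6 (same)
Nodes that changed position: none

Answer: none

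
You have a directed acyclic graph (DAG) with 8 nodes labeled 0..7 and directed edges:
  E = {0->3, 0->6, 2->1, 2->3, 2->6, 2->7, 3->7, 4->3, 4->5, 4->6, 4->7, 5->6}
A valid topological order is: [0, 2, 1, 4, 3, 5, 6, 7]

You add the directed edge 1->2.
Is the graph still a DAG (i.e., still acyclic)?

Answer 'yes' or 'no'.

Answer: no

Derivation:
Given toposort: [0, 2, 1, 4, 3, 5, 6, 7]
Position of 1: index 2; position of 2: index 1
New edge 1->2: backward (u after v in old order)
Backward edge: old toposort is now invalid. Check if this creates a cycle.
Does 2 already reach 1? Reachable from 2: [1, 2, 3, 6, 7]. YES -> cycle!
Still a DAG? no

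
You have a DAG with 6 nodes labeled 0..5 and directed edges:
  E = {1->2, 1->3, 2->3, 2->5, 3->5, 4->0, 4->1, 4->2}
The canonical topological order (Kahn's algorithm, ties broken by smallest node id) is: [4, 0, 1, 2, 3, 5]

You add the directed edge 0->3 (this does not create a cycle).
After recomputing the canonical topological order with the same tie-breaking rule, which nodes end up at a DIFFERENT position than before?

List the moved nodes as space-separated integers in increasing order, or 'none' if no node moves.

Old toposort: [4, 0, 1, 2, 3, 5]
Added edge 0->3
Recompute Kahn (smallest-id tiebreak):
  initial in-degrees: [1, 1, 2, 3, 0, 2]
  ready (indeg=0): [4]
  pop 4: indeg[0]->0; indeg[1]->0; indeg[2]->1 | ready=[0, 1] | order so far=[4]
  pop 0: indeg[3]->2 | ready=[1] | order so far=[4, 0]
  pop 1: indeg[2]->0; indeg[3]->1 | ready=[2] | order so far=[4, 0, 1]
  pop 2: indeg[3]->0; indeg[5]->1 | ready=[3] | order so far=[4, 0, 1, 2]
  pop 3: indeg[5]->0 | ready=[5] | order so far=[4, 0, 1, 2, 3]
  pop 5: no out-edges | ready=[] | order so far=[4, 0, 1, 2, 3, 5]
New canonical toposort: [4, 0, 1, 2, 3, 5]
Compare positions:
  Node 0: index 1 -> 1 (same)
  Node 1: index 2 -> 2 (same)
  Node 2: index 3 -> 3 (same)
  Node 3: index 4 -> 4 (same)
  Node 4: index 0 -> 0 (same)
  Node 5: index 5 -> 5 (same)
Nodes that changed position: none

Answer: none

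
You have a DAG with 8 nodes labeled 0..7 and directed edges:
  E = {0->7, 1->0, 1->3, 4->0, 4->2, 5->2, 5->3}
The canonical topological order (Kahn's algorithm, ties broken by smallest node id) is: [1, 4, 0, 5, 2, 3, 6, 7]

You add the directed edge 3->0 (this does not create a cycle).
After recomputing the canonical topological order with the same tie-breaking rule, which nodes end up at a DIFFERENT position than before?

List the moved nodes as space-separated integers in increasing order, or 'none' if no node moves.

Old toposort: [1, 4, 0, 5, 2, 3, 6, 7]
Added edge 3->0
Recompute Kahn (smallest-id tiebreak):
  initial in-degrees: [3, 0, 2, 2, 0, 0, 0, 1]
  ready (indeg=0): [1, 4, 5, 6]
  pop 1: indeg[0]->2; indeg[3]->1 | ready=[4, 5, 6] | order so far=[1]
  pop 4: indeg[0]->1; indeg[2]->1 | ready=[5, 6] | order so far=[1, 4]
  pop 5: indeg[2]->0; indeg[3]->0 | ready=[2, 3, 6] | order so far=[1, 4, 5]
  pop 2: no out-edges | ready=[3, 6] | order so far=[1, 4, 5, 2]
  pop 3: indeg[0]->0 | ready=[0, 6] | order so far=[1, 4, 5, 2, 3]
  pop 0: indeg[7]->0 | ready=[6, 7] | order so far=[1, 4, 5, 2, 3, 0]
  pop 6: no out-edges | ready=[7] | order so far=[1, 4, 5, 2, 3, 0, 6]
  pop 7: no out-edges | ready=[] | order so far=[1, 4, 5, 2, 3, 0, 6, 7]
New canonical toposort: [1, 4, 5, 2, 3, 0, 6, 7]
Compare positions:
  Node 0: index 2 -> 5 (moved)
  Node 1: index 0 -> 0 (same)
  Node 2: index 4 -> 3 (moved)
  Node 3: index 5 -> 4 (moved)
  Node 4: index 1 -> 1 (same)
  Node 5: index 3 -> 2 (moved)
  Node 6: index 6 -> 6 (same)
  Node 7: index 7 -> 7 (same)
Nodes that changed position: 0 2 3 5

Answer: 0 2 3 5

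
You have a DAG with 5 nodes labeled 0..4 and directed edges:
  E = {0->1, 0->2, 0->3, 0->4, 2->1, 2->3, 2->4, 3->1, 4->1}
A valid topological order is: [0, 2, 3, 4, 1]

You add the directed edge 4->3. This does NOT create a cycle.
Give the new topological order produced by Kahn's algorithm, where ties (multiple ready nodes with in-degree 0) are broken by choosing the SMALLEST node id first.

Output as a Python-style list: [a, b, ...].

Answer: [0, 2, 4, 3, 1]

Derivation:
Old toposort: [0, 2, 3, 4, 1]
Added edge: 4->3
Position of 4 (3) > position of 3 (2). Must reorder: 4 must now come before 3.
Run Kahn's algorithm (break ties by smallest node id):
  initial in-degrees: [0, 4, 1, 3, 2]
  ready (indeg=0): [0]
  pop 0: indeg[1]->3; indeg[2]->0; indeg[3]->2; indeg[4]->1 | ready=[2] | order so far=[0]
  pop 2: indeg[1]->2; indeg[3]->1; indeg[4]->0 | ready=[4] | order so far=[0, 2]
  pop 4: indeg[1]->1; indeg[3]->0 | ready=[3] | order so far=[0, 2, 4]
  pop 3: indeg[1]->0 | ready=[1] | order so far=[0, 2, 4, 3]
  pop 1: no out-edges | ready=[] | order so far=[0, 2, 4, 3, 1]
  Result: [0, 2, 4, 3, 1]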